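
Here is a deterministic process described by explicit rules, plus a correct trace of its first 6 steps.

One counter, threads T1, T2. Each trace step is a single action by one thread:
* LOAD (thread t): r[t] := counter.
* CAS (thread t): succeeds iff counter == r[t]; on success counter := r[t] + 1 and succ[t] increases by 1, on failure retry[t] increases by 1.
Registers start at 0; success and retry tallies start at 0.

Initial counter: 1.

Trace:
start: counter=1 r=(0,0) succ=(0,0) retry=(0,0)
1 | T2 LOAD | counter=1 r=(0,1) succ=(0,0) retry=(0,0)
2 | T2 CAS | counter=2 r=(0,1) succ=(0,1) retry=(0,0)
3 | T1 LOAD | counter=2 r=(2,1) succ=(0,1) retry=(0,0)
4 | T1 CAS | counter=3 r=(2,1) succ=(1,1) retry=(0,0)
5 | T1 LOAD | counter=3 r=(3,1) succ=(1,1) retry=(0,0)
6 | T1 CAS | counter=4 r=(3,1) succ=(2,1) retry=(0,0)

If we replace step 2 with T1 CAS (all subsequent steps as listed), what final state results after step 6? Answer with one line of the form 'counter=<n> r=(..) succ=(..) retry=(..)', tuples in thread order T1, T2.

(re-executing from step 2 with the substitution; state before step 2: counter=1 r=(0,1) succ=(0,0) retry=(0,0))
2 | T1 CAS | counter=1 r=(0,1) succ=(0,0) retry=(1,0)
3 | T1 LOAD | counter=1 r=(1,1) succ=(0,0) retry=(1,0)
4 | T1 CAS | counter=2 r=(1,1) succ=(1,0) retry=(1,0)
5 | T1 LOAD | counter=2 r=(2,1) succ=(1,0) retry=(1,0)
6 | T1 CAS | counter=3 r=(2,1) succ=(2,0) retry=(1,0)

counter=3 r=(2,1) succ=(2,0) retry=(1,0)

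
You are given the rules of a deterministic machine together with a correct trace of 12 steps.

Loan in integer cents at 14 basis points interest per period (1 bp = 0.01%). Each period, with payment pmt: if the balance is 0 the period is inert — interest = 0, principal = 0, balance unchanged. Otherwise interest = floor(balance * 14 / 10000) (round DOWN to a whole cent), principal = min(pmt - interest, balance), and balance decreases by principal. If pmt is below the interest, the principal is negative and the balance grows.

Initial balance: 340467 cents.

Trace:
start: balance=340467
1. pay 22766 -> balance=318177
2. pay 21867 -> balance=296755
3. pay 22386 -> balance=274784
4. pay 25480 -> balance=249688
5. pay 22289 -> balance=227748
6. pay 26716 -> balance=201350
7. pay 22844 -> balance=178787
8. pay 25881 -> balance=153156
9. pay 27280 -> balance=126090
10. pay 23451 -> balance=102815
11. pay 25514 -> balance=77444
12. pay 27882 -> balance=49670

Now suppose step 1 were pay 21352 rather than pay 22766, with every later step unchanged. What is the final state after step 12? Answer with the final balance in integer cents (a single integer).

(re-executing from step 1 with the substitution; state before step 1: balance=340467)
1. pay 21352 -> balance=319591
2. pay 21867 -> balance=298171
3. pay 22386 -> balance=276202
4. pay 25480 -> balance=251108
5. pay 22289 -> balance=229170
6. pay 26716 -> balance=202774
7. pay 22844 -> balance=180213
8. pay 25881 -> balance=154584
9. pay 27280 -> balance=127520
10. pay 23451 -> balance=104247
11. pay 25514 -> balance=78878
12. pay 27882 -> balance=51106

51106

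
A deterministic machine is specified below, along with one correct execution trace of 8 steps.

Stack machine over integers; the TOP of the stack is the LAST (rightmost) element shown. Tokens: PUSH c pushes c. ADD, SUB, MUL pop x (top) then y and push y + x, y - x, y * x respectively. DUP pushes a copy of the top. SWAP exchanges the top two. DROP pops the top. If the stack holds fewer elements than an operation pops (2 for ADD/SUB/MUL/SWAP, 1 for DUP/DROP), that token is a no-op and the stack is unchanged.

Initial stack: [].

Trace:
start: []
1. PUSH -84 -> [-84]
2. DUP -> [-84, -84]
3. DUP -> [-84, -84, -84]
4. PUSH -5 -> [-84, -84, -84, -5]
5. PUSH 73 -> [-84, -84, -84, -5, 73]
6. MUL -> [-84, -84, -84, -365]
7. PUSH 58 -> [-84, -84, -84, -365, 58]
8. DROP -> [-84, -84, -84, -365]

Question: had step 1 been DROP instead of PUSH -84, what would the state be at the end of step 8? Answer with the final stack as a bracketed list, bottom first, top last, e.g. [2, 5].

(re-executing from step 1 with the substitution; state before step 1: [])
1. DROP -> []
2. DUP -> []
3. DUP -> []
4. PUSH -5 -> [-5]
5. PUSH 73 -> [-5, 73]
6. MUL -> [-365]
7. PUSH 58 -> [-365, 58]
8. DROP -> [-365]

[-365]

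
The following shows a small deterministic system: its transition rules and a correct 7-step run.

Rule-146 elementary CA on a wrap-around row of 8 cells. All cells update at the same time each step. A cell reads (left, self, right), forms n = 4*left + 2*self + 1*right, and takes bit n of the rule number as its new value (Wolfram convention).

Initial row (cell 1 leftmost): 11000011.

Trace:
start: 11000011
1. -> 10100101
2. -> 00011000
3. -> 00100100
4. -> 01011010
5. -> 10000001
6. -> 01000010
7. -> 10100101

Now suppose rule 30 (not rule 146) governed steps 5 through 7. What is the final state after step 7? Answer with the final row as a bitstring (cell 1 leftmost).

(re-executing steps 5..7 under rule 30; state before step 5: 01011010)
5. -> 11010011
6. -> 00011110
7. -> 00110001

00110001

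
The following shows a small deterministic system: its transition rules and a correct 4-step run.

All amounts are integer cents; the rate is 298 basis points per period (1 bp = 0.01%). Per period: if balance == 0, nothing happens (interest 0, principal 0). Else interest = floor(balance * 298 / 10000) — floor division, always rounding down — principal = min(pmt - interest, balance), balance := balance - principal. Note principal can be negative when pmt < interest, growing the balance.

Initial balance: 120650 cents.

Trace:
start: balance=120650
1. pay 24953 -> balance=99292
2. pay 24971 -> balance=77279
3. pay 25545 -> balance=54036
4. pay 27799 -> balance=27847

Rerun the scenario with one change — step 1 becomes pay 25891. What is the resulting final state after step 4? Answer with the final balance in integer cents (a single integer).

26823

(re-executing from step 1 with the substitution; state before step 1: balance=120650)
1. pay 25891 -> balance=98354
2. pay 24971 -> balance=76313
3. pay 25545 -> balance=53042
4. pay 27799 -> balance=26823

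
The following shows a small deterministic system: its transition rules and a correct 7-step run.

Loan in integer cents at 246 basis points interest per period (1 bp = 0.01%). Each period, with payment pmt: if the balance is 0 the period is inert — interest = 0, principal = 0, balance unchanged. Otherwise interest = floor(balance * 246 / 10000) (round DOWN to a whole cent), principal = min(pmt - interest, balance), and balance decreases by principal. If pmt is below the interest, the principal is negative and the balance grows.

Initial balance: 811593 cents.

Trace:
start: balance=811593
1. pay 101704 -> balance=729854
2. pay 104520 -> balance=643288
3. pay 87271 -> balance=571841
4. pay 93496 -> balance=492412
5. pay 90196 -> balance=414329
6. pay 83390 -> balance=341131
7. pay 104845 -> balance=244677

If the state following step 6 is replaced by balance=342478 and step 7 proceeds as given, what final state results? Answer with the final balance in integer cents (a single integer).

246057

state after step 6 := balance=342478
7. pay 104845 -> balance=246057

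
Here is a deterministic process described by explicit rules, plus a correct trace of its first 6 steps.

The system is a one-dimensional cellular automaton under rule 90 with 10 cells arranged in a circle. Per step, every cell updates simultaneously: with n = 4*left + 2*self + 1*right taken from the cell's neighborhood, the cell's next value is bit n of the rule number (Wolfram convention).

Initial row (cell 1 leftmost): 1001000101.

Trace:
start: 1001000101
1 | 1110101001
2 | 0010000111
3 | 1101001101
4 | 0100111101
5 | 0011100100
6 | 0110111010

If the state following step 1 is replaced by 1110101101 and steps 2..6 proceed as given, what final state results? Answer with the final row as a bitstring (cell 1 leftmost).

1110011010

state after step 1 := 1110101101
2 | 0010001101
3 | 1101011100
4 | 1100010111
5 | 0110100100
6 | 1110011010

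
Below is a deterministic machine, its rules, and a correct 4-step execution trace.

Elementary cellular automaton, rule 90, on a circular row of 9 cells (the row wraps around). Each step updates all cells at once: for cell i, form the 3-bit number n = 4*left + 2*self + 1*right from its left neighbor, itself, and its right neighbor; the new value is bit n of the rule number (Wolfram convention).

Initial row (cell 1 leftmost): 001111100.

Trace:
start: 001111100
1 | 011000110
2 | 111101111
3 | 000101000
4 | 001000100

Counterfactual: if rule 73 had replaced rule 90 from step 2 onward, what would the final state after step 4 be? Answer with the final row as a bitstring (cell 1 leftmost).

(re-executing steps 2..4 under rule 73; state before step 2: 011000110)
2 | 011010110
3 | 011000110
4 | 011010110

011010110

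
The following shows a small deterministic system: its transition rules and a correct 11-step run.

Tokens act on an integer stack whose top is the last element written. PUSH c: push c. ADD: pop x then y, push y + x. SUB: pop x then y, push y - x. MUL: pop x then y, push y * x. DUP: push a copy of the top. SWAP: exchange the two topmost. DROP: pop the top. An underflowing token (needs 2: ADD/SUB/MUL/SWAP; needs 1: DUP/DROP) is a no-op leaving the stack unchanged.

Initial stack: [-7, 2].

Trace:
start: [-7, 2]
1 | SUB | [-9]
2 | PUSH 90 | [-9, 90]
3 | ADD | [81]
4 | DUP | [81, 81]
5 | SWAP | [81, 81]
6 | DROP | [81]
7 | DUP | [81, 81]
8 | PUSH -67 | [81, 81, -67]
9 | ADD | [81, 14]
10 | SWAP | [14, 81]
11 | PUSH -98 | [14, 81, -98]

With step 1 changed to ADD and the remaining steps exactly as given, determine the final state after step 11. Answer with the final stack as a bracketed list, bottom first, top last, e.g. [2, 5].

(re-executing from step 1 with the substitution; state before step 1: [-7, 2])
1 | ADD | [-5]
2 | PUSH 90 | [-5, 90]
3 | ADD | [85]
4 | DUP | [85, 85]
5 | SWAP | [85, 85]
6 | DROP | [85]
7 | DUP | [85, 85]
8 | PUSH -67 | [85, 85, -67]
9 | ADD | [85, 18]
10 | SWAP | [18, 85]
11 | PUSH -98 | [18, 85, -98]

[18, 85, -98]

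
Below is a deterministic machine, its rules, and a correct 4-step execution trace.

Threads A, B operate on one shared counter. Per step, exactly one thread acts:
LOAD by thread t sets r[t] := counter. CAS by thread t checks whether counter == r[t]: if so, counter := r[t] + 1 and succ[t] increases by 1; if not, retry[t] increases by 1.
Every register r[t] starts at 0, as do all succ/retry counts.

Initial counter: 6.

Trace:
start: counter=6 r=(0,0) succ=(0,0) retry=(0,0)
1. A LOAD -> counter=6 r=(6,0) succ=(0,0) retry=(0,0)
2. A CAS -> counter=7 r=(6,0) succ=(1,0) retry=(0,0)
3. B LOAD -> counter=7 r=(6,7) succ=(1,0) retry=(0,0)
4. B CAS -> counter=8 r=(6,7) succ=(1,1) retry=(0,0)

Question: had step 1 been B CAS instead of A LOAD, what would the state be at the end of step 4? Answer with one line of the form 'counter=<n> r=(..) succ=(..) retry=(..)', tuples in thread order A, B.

counter=7 r=(0,6) succ=(0,1) retry=(1,1)

(re-executing from step 1 with the substitution; state before step 1: counter=6 r=(0,0) succ=(0,0) retry=(0,0))
1. B CAS -> counter=6 r=(0,0) succ=(0,0) retry=(0,1)
2. A CAS -> counter=6 r=(0,0) succ=(0,0) retry=(1,1)
3. B LOAD -> counter=6 r=(0,6) succ=(0,0) retry=(1,1)
4. B CAS -> counter=7 r=(0,6) succ=(0,1) retry=(1,1)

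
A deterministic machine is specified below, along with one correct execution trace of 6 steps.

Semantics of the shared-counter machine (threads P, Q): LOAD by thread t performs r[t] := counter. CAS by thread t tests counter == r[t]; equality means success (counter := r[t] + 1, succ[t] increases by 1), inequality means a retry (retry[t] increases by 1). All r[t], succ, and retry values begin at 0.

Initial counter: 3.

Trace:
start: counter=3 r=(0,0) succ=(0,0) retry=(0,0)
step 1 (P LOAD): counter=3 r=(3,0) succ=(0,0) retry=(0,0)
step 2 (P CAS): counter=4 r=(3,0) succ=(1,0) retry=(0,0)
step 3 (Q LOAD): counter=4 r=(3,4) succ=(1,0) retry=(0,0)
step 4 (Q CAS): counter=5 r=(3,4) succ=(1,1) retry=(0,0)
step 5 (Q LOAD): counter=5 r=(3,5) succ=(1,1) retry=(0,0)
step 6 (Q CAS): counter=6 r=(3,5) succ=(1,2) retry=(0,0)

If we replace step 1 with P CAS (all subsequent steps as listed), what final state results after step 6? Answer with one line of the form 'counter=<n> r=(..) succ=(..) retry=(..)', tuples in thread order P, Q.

counter=5 r=(0,4) succ=(0,2) retry=(2,0)

(re-executing from step 1 with the substitution; state before step 1: counter=3 r=(0,0) succ=(0,0) retry=(0,0))
step 1 (P CAS): counter=3 r=(0,0) succ=(0,0) retry=(1,0)
step 2 (P CAS): counter=3 r=(0,0) succ=(0,0) retry=(2,0)
step 3 (Q LOAD): counter=3 r=(0,3) succ=(0,0) retry=(2,0)
step 4 (Q CAS): counter=4 r=(0,3) succ=(0,1) retry=(2,0)
step 5 (Q LOAD): counter=4 r=(0,4) succ=(0,1) retry=(2,0)
step 6 (Q CAS): counter=5 r=(0,4) succ=(0,2) retry=(2,0)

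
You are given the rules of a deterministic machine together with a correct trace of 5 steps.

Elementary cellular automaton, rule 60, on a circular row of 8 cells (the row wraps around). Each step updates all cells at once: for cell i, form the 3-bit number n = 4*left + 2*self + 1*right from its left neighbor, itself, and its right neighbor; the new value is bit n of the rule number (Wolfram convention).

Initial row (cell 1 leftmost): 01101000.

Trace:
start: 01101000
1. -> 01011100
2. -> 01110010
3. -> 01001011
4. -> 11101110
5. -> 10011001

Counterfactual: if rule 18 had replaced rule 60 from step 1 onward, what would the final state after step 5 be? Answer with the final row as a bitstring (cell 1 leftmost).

(re-executing steps 1..5 under rule 18; state before step 1: 01101000)
1. -> 10000100
2. -> 01001011
3. -> 00110000
4. -> 01001000
5. -> 10110100

10110100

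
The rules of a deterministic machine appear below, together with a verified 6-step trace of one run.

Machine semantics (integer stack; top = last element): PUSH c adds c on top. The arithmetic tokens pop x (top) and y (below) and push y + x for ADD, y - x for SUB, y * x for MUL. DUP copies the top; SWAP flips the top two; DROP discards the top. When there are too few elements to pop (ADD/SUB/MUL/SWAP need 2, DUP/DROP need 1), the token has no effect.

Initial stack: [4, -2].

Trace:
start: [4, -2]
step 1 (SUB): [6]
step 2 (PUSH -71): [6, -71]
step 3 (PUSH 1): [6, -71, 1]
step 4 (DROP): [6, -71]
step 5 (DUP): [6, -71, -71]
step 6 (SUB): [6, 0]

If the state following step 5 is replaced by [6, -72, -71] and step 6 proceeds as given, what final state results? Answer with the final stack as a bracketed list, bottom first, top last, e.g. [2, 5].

state after step 5 := [6, -72, -71]
step 6 (SUB): [6, -1]

[6, -1]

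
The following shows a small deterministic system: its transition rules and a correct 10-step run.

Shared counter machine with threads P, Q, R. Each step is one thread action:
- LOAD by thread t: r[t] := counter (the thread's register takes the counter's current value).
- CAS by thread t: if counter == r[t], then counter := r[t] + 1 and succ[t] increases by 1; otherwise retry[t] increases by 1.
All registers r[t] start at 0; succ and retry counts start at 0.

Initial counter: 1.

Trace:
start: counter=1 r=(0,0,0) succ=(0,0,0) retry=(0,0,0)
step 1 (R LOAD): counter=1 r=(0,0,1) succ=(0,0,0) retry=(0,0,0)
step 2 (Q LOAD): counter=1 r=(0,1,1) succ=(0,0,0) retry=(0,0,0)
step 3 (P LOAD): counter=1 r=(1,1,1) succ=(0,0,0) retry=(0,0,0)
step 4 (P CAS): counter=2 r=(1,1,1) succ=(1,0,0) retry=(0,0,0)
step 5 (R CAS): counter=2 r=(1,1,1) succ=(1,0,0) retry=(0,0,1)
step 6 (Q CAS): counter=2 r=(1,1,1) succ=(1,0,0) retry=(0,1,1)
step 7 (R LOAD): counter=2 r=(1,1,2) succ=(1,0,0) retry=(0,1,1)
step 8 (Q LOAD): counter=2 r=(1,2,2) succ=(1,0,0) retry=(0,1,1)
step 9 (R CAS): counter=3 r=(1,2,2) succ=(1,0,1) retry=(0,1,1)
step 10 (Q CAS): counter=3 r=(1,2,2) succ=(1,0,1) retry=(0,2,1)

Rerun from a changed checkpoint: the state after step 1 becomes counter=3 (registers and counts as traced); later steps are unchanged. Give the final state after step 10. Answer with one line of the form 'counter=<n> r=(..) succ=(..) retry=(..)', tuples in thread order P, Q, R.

counter=5 r=(3,4,4) succ=(1,0,1) retry=(0,2,1)

state after step 1 := counter=3 r=(0,0,1) succ=(0,0,0) retry=(0,0,0)
step 2 (Q LOAD): counter=3 r=(0,3,1) succ=(0,0,0) retry=(0,0,0)
step 3 (P LOAD): counter=3 r=(3,3,1) succ=(0,0,0) retry=(0,0,0)
step 4 (P CAS): counter=4 r=(3,3,1) succ=(1,0,0) retry=(0,0,0)
step 5 (R CAS): counter=4 r=(3,3,1) succ=(1,0,0) retry=(0,0,1)
step 6 (Q CAS): counter=4 r=(3,3,1) succ=(1,0,0) retry=(0,1,1)
step 7 (R LOAD): counter=4 r=(3,3,4) succ=(1,0,0) retry=(0,1,1)
step 8 (Q LOAD): counter=4 r=(3,4,4) succ=(1,0,0) retry=(0,1,1)
step 9 (R CAS): counter=5 r=(3,4,4) succ=(1,0,1) retry=(0,1,1)
step 10 (Q CAS): counter=5 r=(3,4,4) succ=(1,0,1) retry=(0,2,1)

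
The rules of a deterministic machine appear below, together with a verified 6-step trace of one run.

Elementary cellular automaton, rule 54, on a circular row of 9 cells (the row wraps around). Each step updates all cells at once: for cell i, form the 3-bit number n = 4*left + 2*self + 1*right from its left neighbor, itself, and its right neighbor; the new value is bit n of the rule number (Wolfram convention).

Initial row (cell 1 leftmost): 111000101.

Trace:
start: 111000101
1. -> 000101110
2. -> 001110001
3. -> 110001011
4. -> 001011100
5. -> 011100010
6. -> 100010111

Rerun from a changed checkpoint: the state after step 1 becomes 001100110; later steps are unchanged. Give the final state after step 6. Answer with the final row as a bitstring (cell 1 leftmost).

001111110

state after step 1 := 001100110
2. -> 010011001
3. -> 111100111
4. -> 000011000
5. -> 000100100
6. -> 001111110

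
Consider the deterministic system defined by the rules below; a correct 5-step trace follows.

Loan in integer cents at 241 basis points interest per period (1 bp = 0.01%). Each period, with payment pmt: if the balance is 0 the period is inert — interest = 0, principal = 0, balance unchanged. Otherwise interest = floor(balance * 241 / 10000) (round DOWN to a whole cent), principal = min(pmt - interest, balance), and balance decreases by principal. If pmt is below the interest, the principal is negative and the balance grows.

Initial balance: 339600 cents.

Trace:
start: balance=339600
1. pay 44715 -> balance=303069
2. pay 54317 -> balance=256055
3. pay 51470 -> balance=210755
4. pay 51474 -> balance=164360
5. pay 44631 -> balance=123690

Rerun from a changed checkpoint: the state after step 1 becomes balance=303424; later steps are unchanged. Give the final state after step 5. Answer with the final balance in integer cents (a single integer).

state after step 1 := balance=303424
2. pay 54317 -> balance=256419
3. pay 51470 -> balance=211128
4. pay 51474 -> balance=164742
5. pay 44631 -> balance=124081

124081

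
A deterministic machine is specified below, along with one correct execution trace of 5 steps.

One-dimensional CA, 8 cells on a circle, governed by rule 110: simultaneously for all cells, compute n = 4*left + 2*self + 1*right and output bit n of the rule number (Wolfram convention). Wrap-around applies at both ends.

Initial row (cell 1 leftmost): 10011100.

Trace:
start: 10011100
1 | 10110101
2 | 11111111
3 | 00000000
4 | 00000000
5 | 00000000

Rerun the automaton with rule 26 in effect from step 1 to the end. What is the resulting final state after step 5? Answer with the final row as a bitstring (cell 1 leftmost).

11011100

(re-executing steps 1..5 under rule 26; state before step 1: 10011100)
1 | 01110011
2 | 01001110
3 | 10111001
4 | 00100111
5 | 11011100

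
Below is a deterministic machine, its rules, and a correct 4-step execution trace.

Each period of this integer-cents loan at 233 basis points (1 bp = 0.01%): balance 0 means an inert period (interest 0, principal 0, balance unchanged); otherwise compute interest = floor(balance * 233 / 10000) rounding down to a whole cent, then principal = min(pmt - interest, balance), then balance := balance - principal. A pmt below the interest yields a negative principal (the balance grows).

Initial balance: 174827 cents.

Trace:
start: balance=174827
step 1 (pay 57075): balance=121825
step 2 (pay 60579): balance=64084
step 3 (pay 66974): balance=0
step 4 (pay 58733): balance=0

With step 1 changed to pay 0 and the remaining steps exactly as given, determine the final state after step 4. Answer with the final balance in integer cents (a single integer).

(re-executing from step 1 with the substitution; state before step 1: balance=174827)
step 1 (pay 0): balance=178900
step 2 (pay 60579): balance=122489
step 3 (pay 66974): balance=58368
step 4 (pay 58733): balance=994

994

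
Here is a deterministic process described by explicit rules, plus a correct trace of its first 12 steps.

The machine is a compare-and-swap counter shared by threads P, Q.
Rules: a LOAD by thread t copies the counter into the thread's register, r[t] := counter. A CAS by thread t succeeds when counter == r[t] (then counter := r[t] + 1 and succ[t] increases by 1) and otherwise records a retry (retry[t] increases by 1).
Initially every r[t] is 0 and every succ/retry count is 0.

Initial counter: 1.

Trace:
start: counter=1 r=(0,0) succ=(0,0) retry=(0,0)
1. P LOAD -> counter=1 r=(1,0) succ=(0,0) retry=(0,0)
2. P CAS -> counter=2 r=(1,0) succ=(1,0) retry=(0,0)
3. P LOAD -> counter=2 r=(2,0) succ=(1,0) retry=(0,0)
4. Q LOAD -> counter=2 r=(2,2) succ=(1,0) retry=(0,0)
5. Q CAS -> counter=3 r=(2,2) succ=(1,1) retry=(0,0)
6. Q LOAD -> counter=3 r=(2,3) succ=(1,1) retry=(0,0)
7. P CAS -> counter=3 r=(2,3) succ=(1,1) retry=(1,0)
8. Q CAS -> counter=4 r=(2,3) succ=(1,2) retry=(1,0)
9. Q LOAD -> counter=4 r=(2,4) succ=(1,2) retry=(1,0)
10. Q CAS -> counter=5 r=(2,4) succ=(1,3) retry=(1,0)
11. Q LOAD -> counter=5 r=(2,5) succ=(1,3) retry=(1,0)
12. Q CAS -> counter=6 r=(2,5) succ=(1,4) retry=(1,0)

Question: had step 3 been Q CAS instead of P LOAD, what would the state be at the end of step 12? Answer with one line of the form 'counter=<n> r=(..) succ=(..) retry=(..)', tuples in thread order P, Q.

(re-executing from step 3 with the substitution; state before step 3: counter=2 r=(1,0) succ=(1,0) retry=(0,0))
3. Q CAS -> counter=2 r=(1,0) succ=(1,0) retry=(0,1)
4. Q LOAD -> counter=2 r=(1,2) succ=(1,0) retry=(0,1)
5. Q CAS -> counter=3 r=(1,2) succ=(1,1) retry=(0,1)
6. Q LOAD -> counter=3 r=(1,3) succ=(1,1) retry=(0,1)
7. P CAS -> counter=3 r=(1,3) succ=(1,1) retry=(1,1)
8. Q CAS -> counter=4 r=(1,3) succ=(1,2) retry=(1,1)
9. Q LOAD -> counter=4 r=(1,4) succ=(1,2) retry=(1,1)
10. Q CAS -> counter=5 r=(1,4) succ=(1,3) retry=(1,1)
11. Q LOAD -> counter=5 r=(1,5) succ=(1,3) retry=(1,1)
12. Q CAS -> counter=6 r=(1,5) succ=(1,4) retry=(1,1)

counter=6 r=(1,5) succ=(1,4) retry=(1,1)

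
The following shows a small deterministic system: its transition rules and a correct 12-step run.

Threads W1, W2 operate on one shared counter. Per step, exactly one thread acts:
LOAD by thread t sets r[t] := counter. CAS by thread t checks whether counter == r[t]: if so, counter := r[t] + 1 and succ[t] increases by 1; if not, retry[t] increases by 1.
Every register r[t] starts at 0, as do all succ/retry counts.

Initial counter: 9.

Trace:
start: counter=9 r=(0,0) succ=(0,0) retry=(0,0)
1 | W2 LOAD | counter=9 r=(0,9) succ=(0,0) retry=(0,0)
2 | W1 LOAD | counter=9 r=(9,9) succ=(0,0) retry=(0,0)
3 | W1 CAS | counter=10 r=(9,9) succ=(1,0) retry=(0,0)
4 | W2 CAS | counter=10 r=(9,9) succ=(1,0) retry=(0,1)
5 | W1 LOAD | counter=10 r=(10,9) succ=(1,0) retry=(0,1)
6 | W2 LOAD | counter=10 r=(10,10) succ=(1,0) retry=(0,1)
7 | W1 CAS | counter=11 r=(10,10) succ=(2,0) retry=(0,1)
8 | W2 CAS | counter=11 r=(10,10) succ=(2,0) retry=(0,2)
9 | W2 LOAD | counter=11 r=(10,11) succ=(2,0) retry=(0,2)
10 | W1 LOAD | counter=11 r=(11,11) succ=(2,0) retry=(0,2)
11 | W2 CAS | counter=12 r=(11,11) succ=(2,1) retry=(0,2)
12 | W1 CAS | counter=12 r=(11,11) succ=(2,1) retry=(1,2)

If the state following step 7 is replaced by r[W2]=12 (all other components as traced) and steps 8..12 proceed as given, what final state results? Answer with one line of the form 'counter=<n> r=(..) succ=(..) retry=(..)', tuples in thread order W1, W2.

state after step 7 := counter=11 r=(10,12) succ=(2,0) retry=(0,1)
8 | W2 CAS | counter=11 r=(10,12) succ=(2,0) retry=(0,2)
9 | W2 LOAD | counter=11 r=(10,11) succ=(2,0) retry=(0,2)
10 | W1 LOAD | counter=11 r=(11,11) succ=(2,0) retry=(0,2)
11 | W2 CAS | counter=12 r=(11,11) succ=(2,1) retry=(0,2)
12 | W1 CAS | counter=12 r=(11,11) succ=(2,1) retry=(1,2)

counter=12 r=(11,11) succ=(2,1) retry=(1,2)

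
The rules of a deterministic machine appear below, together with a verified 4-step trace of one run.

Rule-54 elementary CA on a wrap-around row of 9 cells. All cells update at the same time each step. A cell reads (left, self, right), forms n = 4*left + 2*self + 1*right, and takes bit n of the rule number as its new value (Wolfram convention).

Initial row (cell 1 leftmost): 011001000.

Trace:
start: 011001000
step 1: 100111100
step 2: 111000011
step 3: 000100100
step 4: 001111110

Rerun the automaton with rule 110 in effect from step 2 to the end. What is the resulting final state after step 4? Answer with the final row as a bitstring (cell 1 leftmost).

(re-executing steps 2..4 under rule 110; state before step 2: 100111100)
step 2: 101100101
step 3: 111101111
step 4: 000111000

000111000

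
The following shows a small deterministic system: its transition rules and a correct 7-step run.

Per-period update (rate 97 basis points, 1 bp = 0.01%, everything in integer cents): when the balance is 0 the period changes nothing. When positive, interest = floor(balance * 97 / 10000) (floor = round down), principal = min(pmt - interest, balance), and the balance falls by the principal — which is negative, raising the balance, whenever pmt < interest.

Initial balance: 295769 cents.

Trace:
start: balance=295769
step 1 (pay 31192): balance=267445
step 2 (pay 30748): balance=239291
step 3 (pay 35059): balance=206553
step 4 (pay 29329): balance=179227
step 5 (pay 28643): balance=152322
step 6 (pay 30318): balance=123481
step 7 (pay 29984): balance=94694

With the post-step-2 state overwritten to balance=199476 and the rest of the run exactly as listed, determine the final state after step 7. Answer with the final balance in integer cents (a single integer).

state after step 2 := balance=199476
step 3 (pay 35059): balance=166351
step 4 (pay 29329): balance=138635
step 5 (pay 28643): balance=111336
step 6 (pay 30318): balance=82097
step 7 (pay 29984): balance=52909

52909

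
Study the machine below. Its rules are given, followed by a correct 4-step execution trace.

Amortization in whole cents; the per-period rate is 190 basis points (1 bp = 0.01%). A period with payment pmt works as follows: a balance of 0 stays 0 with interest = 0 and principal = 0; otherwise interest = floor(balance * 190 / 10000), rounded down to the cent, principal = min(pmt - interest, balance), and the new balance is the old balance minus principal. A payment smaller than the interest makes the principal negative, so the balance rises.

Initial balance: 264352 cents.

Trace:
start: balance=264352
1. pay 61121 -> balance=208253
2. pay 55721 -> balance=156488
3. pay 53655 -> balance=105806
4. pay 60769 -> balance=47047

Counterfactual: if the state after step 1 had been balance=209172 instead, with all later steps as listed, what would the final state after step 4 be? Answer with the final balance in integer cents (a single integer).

state after step 1 := balance=209172
2. pay 55721 -> balance=157425
3. pay 53655 -> balance=106761
4. pay 60769 -> balance=48020

48020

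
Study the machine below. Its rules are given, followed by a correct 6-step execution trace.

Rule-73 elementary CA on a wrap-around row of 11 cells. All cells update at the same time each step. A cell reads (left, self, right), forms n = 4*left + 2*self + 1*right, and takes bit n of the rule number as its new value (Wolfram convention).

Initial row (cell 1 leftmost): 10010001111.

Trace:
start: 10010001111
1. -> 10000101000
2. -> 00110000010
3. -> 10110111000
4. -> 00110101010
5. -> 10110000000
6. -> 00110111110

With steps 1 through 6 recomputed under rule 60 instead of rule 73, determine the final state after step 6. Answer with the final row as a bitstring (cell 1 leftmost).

10110010110

(re-executing steps 1..6 under rule 60; state before step 1: 10010001111)
1. -> 01011001000
2. -> 01110101100
3. -> 01001111010
4. -> 01101000111
5. -> 11011100100
6. -> 10110010110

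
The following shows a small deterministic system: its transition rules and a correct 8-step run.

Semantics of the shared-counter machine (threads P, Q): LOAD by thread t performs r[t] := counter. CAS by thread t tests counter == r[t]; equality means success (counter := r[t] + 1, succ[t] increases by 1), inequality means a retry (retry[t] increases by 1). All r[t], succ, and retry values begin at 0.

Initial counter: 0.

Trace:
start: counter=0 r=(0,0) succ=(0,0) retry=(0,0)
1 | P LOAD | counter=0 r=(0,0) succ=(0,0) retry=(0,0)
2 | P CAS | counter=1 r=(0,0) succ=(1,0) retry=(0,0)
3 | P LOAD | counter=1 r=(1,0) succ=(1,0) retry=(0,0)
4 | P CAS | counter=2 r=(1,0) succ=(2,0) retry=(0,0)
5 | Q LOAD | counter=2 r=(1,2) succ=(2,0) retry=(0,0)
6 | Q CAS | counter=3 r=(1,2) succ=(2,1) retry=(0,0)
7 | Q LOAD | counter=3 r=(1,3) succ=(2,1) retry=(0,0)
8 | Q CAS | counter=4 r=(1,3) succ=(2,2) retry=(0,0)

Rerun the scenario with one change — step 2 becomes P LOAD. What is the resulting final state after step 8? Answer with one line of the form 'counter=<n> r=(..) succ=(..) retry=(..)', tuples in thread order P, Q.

(re-executing from step 2 with the substitution; state before step 2: counter=0 r=(0,0) succ=(0,0) retry=(0,0))
2 | P LOAD | counter=0 r=(0,0) succ=(0,0) retry=(0,0)
3 | P LOAD | counter=0 r=(0,0) succ=(0,0) retry=(0,0)
4 | P CAS | counter=1 r=(0,0) succ=(1,0) retry=(0,0)
5 | Q LOAD | counter=1 r=(0,1) succ=(1,0) retry=(0,0)
6 | Q CAS | counter=2 r=(0,1) succ=(1,1) retry=(0,0)
7 | Q LOAD | counter=2 r=(0,2) succ=(1,1) retry=(0,0)
8 | Q CAS | counter=3 r=(0,2) succ=(1,2) retry=(0,0)

counter=3 r=(0,2) succ=(1,2) retry=(0,0)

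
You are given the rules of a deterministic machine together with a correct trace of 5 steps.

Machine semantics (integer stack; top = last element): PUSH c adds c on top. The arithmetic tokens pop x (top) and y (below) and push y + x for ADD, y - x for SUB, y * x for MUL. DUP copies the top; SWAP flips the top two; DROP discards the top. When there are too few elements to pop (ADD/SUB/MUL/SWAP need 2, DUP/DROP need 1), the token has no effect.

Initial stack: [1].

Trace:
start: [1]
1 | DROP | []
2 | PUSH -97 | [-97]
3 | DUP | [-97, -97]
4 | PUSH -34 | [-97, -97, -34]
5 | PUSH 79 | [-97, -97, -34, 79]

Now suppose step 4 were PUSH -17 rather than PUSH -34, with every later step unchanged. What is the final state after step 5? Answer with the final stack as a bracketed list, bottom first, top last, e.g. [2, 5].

(re-executing from step 4 with the substitution; state before step 4: [-97, -97])
4 | PUSH -17 | [-97, -97, -17]
5 | PUSH 79 | [-97, -97, -17, 79]

[-97, -97, -17, 79]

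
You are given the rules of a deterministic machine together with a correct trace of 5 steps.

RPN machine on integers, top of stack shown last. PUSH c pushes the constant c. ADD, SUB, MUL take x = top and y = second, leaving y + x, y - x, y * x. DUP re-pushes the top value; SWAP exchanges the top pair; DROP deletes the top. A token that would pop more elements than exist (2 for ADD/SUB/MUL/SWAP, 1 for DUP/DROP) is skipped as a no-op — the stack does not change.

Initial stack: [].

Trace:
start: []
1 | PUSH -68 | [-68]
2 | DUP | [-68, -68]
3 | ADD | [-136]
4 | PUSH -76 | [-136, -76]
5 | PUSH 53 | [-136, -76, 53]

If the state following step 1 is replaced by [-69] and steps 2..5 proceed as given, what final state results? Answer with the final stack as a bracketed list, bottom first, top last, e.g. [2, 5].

[-138, -76, 53]

state after step 1 := [-69]
2 | DUP | [-69, -69]
3 | ADD | [-138]
4 | PUSH -76 | [-138, -76]
5 | PUSH 53 | [-138, -76, 53]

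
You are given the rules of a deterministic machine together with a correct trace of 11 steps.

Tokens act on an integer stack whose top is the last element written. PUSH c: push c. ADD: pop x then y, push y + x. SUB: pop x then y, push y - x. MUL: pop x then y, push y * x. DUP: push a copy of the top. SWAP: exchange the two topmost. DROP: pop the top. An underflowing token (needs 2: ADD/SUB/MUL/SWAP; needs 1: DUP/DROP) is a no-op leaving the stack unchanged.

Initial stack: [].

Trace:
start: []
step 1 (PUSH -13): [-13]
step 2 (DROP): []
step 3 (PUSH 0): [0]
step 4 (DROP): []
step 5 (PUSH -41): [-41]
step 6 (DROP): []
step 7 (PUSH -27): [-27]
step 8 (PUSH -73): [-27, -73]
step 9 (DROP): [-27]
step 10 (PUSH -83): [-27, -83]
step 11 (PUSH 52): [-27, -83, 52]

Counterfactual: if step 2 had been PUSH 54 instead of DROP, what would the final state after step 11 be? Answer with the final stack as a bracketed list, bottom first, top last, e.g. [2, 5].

[-13, 54, -27, -83, 52]

(re-executing from step 2 with the substitution; state before step 2: [-13])
step 2 (PUSH 54): [-13, 54]
step 3 (PUSH 0): [-13, 54, 0]
step 4 (DROP): [-13, 54]
step 5 (PUSH -41): [-13, 54, -41]
step 6 (DROP): [-13, 54]
step 7 (PUSH -27): [-13, 54, -27]
step 8 (PUSH -73): [-13, 54, -27, -73]
step 9 (DROP): [-13, 54, -27]
step 10 (PUSH -83): [-13, 54, -27, -83]
step 11 (PUSH 52): [-13, 54, -27, -83, 52]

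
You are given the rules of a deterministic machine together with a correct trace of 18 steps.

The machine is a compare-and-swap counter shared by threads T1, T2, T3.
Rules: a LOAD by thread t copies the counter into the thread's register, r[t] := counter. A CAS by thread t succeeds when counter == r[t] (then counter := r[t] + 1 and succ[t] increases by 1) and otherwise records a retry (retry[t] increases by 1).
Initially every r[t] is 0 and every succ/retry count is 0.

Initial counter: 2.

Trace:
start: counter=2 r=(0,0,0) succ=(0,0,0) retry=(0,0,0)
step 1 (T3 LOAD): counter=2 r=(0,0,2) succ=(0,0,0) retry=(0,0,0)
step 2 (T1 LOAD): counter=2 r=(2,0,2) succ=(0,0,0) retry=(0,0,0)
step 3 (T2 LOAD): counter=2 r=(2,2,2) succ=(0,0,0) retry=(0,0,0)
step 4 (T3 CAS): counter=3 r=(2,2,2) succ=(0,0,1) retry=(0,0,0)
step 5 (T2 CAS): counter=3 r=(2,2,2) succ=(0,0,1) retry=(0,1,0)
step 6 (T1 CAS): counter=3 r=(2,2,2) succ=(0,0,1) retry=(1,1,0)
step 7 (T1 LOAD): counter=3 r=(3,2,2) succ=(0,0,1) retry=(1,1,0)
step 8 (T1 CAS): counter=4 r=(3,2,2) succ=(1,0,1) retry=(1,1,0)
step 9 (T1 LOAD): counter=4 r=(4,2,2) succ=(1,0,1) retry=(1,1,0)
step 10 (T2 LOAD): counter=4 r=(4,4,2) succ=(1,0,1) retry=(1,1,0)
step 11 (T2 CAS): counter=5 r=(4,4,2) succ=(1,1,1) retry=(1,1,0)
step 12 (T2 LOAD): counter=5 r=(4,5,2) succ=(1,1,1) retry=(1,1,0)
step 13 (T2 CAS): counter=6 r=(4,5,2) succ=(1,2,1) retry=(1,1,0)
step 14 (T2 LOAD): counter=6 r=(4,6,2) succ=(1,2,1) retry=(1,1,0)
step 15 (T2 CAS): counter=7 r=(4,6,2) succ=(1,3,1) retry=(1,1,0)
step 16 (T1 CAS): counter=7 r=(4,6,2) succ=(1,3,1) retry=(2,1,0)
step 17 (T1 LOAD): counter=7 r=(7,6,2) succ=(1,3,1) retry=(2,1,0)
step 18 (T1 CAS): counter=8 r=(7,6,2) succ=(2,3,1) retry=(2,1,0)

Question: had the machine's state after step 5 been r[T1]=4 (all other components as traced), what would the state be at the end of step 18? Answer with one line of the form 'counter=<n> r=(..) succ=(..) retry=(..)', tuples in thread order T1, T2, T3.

counter=8 r=(7,6,2) succ=(2,3,1) retry=(2,1,0)

state after step 5 := counter=3 r=(4,2,2) succ=(0,0,1) retry=(0,1,0)
step 6 (T1 CAS): counter=3 r=(4,2,2) succ=(0,0,1) retry=(1,1,0)
step 7 (T1 LOAD): counter=3 r=(3,2,2) succ=(0,0,1) retry=(1,1,0)
step 8 (T1 CAS): counter=4 r=(3,2,2) succ=(1,0,1) retry=(1,1,0)
step 9 (T1 LOAD): counter=4 r=(4,2,2) succ=(1,0,1) retry=(1,1,0)
step 10 (T2 LOAD): counter=4 r=(4,4,2) succ=(1,0,1) retry=(1,1,0)
step 11 (T2 CAS): counter=5 r=(4,4,2) succ=(1,1,1) retry=(1,1,0)
step 12 (T2 LOAD): counter=5 r=(4,5,2) succ=(1,1,1) retry=(1,1,0)
step 13 (T2 CAS): counter=6 r=(4,5,2) succ=(1,2,1) retry=(1,1,0)
step 14 (T2 LOAD): counter=6 r=(4,6,2) succ=(1,2,1) retry=(1,1,0)
step 15 (T2 CAS): counter=7 r=(4,6,2) succ=(1,3,1) retry=(1,1,0)
step 16 (T1 CAS): counter=7 r=(4,6,2) succ=(1,3,1) retry=(2,1,0)
step 17 (T1 LOAD): counter=7 r=(7,6,2) succ=(1,3,1) retry=(2,1,0)
step 18 (T1 CAS): counter=8 r=(7,6,2) succ=(2,3,1) retry=(2,1,0)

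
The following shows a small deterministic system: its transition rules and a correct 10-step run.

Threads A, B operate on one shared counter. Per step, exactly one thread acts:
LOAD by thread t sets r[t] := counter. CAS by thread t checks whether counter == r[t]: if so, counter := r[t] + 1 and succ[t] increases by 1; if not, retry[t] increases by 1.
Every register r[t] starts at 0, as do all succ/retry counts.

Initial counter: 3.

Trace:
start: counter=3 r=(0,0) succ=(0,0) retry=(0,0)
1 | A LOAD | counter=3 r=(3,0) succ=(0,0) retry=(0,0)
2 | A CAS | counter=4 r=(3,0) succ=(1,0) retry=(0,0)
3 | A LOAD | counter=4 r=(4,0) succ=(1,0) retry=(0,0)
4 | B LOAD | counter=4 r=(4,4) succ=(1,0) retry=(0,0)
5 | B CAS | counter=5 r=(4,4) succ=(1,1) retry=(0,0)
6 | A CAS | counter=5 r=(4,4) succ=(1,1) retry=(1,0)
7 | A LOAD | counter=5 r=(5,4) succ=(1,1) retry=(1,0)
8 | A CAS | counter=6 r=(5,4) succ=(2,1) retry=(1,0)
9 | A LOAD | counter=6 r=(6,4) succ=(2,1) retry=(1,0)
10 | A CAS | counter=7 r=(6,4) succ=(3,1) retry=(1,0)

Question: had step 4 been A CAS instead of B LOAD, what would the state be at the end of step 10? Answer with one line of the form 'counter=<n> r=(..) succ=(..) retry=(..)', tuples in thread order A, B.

(re-executing from step 4 with the substitution; state before step 4: counter=4 r=(4,0) succ=(1,0) retry=(0,0))
4 | A CAS | counter=5 r=(4,0) succ=(2,0) retry=(0,0)
5 | B CAS | counter=5 r=(4,0) succ=(2,0) retry=(0,1)
6 | A CAS | counter=5 r=(4,0) succ=(2,0) retry=(1,1)
7 | A LOAD | counter=5 r=(5,0) succ=(2,0) retry=(1,1)
8 | A CAS | counter=6 r=(5,0) succ=(3,0) retry=(1,1)
9 | A LOAD | counter=6 r=(6,0) succ=(3,0) retry=(1,1)
10 | A CAS | counter=7 r=(6,0) succ=(4,0) retry=(1,1)

counter=7 r=(6,0) succ=(4,0) retry=(1,1)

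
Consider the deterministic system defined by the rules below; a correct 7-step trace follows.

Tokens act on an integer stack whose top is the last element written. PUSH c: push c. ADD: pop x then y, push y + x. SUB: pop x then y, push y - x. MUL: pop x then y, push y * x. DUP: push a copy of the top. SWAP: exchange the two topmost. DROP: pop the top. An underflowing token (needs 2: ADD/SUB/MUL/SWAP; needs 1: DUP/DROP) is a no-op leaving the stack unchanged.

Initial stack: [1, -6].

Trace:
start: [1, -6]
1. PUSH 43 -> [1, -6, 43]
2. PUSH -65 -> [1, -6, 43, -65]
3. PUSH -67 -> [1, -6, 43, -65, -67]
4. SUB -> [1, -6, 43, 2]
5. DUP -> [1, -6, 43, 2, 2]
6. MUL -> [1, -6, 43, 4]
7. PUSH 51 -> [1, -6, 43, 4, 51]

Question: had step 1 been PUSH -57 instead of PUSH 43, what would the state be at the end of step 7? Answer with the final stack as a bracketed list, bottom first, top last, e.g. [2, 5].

(re-executing from step 1 with the substitution; state before step 1: [1, -6])
1. PUSH -57 -> [1, -6, -57]
2. PUSH -65 -> [1, -6, -57, -65]
3. PUSH -67 -> [1, -6, -57, -65, -67]
4. SUB -> [1, -6, -57, 2]
5. DUP -> [1, -6, -57, 2, 2]
6. MUL -> [1, -6, -57, 4]
7. PUSH 51 -> [1, -6, -57, 4, 51]

[1, -6, -57, 4, 51]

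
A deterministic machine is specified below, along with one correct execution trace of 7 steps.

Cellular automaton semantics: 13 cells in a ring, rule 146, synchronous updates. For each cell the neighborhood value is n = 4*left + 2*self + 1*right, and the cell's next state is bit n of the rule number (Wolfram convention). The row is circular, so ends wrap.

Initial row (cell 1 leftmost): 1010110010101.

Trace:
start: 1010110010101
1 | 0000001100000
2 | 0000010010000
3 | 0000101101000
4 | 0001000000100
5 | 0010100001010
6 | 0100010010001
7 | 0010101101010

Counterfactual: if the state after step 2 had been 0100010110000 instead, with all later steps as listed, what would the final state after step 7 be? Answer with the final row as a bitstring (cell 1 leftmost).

0000100101010

state after step 2 := 0100010110000
3 | 1010100001000
4 | 0000010010101
5 | 1000101100000
6 | 0101000010001
7 | 0000100101010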